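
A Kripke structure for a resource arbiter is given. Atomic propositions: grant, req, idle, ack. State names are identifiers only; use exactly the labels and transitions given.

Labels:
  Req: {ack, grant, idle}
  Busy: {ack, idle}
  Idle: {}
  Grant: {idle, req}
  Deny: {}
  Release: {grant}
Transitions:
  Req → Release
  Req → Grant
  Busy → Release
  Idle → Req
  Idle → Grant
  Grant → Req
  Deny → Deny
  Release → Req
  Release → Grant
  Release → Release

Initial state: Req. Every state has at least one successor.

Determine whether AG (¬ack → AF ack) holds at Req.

Does not hold

States satisfying ¬ack → AF ack: {Req, Busy, Idle, Grant}.
States satisfying AG (¬ack → AF ack): ∅.
Release is reachable from Req and violates ¬ack → AF ack, so AG fails at Req.
Req ∉ Sat(AG (¬ack → AF ack)).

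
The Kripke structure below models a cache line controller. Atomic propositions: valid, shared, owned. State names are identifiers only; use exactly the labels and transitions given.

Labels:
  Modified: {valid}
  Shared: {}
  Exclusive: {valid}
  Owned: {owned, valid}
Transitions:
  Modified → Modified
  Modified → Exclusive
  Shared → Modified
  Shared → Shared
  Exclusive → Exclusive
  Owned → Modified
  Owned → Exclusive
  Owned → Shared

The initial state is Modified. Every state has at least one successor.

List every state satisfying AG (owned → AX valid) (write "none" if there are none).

{Modified, Shared, Exclusive}

States satisfying owned → AX valid: {Modified, Shared, Exclusive}.
States satisfying AG (owned → AX valid): {Modified, Shared, Exclusive}.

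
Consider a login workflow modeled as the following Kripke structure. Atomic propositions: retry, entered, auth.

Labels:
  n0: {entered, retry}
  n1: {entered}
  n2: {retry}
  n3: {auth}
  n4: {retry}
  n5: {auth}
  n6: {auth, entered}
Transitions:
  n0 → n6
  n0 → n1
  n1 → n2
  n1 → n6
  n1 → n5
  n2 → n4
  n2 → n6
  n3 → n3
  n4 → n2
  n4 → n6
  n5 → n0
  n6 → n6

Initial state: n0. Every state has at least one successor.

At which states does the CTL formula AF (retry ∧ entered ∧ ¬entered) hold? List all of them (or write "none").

none

States satisfying retry ∧ entered ∧ ¬entered: ∅.
States satisfying AF (retry ∧ entered ∧ ¬entered): ∅.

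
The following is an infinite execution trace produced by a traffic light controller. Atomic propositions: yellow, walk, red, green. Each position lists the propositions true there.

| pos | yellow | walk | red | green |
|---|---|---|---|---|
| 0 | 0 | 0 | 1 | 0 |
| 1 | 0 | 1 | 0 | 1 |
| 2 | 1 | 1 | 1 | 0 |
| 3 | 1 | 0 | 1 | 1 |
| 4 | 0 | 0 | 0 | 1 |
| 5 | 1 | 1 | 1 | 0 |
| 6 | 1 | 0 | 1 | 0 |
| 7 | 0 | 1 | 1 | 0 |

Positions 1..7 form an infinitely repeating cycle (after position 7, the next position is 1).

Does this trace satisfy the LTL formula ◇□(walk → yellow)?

Does not hold

□(walk → yellow) is false at every position 0..7, so it never becomes true and ◇□(walk → yellow) fails.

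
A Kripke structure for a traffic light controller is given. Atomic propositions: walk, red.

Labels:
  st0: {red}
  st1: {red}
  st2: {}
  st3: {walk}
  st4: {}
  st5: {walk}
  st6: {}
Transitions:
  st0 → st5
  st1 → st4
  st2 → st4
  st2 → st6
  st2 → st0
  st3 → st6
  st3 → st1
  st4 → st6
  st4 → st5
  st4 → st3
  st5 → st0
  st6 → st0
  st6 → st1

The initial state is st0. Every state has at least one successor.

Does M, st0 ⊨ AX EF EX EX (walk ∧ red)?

States satisfying EF EX EX (walk ∧ red): ∅.
States satisfying AX EF EX EX (walk ∧ red): ∅.
st0 ∉ Sat(AX EF EX EX (walk ∧ red)).

Violated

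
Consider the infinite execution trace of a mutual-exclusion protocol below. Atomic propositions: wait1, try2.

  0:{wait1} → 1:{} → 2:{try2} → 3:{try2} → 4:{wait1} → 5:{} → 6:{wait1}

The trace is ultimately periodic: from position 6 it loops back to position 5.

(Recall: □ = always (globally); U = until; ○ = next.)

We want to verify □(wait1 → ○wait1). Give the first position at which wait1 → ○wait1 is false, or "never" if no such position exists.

0

At position 0 the labels are {wait1} and the next position 1 has {}, so wait1 → ○wait1 is false there. This is the first violation.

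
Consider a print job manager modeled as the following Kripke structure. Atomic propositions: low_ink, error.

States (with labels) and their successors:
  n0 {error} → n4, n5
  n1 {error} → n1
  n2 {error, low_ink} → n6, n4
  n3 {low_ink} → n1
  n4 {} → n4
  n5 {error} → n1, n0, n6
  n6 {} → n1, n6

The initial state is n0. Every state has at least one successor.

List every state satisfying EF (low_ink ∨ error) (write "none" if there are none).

States satisfying low_ink ∨ error: {n0, n1, n2, n3, n5}.
States satisfying EF (low_ink ∨ error): {n0, n1, n2, n3, n5, n6}.

{n0, n1, n2, n3, n5, n6}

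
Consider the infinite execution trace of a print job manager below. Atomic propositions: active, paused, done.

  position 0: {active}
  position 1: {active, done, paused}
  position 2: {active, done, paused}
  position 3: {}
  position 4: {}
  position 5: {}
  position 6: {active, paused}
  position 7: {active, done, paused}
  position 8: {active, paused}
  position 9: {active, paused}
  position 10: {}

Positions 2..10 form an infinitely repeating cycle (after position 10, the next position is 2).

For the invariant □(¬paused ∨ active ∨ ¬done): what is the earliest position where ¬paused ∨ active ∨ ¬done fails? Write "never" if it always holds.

never

¬paused ∨ active ∨ ¬done holds at every position 0..10, and those are all the positions the trace ever visits, so the invariant □(¬paused ∨ active ∨ ¬done) is never violated.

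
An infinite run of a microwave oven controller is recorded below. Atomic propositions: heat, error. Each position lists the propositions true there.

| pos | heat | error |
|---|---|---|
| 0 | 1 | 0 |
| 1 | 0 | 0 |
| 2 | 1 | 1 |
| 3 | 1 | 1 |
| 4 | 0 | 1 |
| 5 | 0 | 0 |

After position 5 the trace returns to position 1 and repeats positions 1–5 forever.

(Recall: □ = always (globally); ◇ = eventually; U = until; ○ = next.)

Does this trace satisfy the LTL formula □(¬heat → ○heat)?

¬heat → ○heat must hold at every position from 0 onward. It fails at position 4, so □(¬heat → ○heat) is false.
Positions where ¬heat holds: 1, 4, 5.
Check ○heat at each: 1→ok, 4→fails, 5→fails.

Does not hold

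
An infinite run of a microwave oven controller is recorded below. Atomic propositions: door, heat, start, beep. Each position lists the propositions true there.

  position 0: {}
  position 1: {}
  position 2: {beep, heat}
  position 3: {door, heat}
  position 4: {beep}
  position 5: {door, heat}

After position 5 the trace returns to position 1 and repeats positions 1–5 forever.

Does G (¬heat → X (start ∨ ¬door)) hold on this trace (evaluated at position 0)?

¬heat → X (start ∨ ¬door) must hold at every position from 0 onward. It fails at position 4, so G (¬heat → X (start ∨ ¬door)) is false.
Positions where ¬heat holds: 0, 1, 4.
Check X (start ∨ ¬door) at each: 0→ok, 1→ok, 4→fails.

No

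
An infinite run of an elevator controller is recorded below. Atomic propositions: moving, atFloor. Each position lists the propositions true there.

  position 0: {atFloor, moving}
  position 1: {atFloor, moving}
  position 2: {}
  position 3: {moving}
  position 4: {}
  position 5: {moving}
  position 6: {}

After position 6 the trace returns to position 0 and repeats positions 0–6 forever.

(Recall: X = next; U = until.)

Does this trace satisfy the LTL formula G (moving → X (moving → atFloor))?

moving → X (moving → atFloor) holds at every position 0..6, and those are all positions ever visited, so G (moving → X (moving → atFloor)) holds.
Positions where moving holds: 0, 1, 3, 5.
Check X (moving → atFloor) at each: 0→ok, 1→ok, 3→ok, 5→ok.

Yes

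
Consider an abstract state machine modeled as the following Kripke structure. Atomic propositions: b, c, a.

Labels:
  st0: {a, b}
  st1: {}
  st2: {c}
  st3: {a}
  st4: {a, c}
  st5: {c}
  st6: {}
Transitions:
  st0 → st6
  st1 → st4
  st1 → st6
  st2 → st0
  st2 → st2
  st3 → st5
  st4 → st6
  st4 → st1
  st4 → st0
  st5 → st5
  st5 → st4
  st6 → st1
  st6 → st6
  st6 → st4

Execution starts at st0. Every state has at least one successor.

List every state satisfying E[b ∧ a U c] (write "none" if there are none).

States satisfying b ∧ a: {st0}.
States satisfying c: {st2, st4, st5}.
States satisfying E[b ∧ a U c]: {st2, st4, st5}.

{st2, st4, st5}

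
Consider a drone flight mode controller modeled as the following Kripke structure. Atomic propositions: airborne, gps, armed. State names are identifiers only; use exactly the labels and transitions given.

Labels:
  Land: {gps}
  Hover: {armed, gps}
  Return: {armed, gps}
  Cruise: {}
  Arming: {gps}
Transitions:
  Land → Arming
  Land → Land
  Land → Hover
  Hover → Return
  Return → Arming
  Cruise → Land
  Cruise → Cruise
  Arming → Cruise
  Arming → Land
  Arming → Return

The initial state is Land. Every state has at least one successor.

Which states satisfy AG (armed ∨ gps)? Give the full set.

States satisfying armed ∨ gps: {Land, Hover, Return, Arming}.
States satisfying AG (armed ∨ gps): ∅.

none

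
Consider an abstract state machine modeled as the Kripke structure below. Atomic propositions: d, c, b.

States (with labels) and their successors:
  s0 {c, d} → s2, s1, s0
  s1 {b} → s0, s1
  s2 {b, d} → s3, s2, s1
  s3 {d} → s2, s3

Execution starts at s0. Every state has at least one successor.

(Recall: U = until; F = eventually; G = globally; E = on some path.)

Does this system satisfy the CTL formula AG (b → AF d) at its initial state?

Violated

States satisfying b → AF d: {s0, s2, s3}.
States satisfying AG (b → AF d): ∅.
s1 is reachable from s0 and violates b → AF d, so AG fails at s0.
s0 ∉ Sat(AG (b → AF d)).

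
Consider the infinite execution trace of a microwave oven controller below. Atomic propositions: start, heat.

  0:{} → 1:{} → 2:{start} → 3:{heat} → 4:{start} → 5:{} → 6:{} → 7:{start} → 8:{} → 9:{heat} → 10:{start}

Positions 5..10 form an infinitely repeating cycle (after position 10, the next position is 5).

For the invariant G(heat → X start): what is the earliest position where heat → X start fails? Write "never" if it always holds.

never

heat → X start holds at every position 0..10, and those are all the positions the trace ever visits, so the invariant G(heat → X start) is never violated.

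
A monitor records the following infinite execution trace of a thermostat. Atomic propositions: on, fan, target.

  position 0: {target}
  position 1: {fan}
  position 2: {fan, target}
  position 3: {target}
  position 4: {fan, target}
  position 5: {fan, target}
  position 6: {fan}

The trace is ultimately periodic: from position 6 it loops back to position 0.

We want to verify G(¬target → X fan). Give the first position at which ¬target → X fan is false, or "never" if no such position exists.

Check ¬target → X fan at each position in order: 0 ✓, 1 ✓, 2 ✓, 3 ✓, 4 ✓, 5 ✓.
At position 6 the labels are {fan} and the next position 0 has {target}, so ¬target → X fan is false there. This is the first violation.

6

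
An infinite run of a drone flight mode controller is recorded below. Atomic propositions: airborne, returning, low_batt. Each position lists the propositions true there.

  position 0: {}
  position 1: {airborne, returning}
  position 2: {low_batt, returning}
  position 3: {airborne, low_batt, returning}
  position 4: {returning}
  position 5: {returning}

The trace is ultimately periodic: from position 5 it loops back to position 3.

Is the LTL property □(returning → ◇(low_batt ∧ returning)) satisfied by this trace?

Yes

returning → ◇(low_batt ∧ returning) holds at every position 0..5, and those are all positions ever visited, so □(returning → ◇(low_batt ∧ returning)) holds.
Positions where returning holds: 1, 2, 3, 4, 5.
Check ◇(low_batt ∧ returning) at each: 1→ok, 2→ok, 3→ok, 4→ok, 5→ok.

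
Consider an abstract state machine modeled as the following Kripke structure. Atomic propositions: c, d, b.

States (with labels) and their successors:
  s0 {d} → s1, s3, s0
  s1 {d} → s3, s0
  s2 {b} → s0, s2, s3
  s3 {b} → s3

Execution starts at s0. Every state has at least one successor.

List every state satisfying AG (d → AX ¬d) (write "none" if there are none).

{s3}

States satisfying d → AX ¬d: {s2, s3}.
States satisfying AG (d → AX ¬d): {s3}.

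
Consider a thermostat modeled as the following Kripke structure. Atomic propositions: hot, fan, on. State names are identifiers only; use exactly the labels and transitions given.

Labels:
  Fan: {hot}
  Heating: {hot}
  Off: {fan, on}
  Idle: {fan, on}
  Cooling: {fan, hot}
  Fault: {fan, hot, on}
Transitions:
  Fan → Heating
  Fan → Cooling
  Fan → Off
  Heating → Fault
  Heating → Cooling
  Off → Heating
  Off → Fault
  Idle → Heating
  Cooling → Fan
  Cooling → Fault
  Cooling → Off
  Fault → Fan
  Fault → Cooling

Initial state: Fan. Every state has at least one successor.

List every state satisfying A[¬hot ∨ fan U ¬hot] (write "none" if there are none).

States satisfying ¬hot ∨ fan: {Off, Idle, Cooling, Fault}.
States satisfying ¬hot: {Off, Idle}.
States satisfying A[¬hot ∨ fan U ¬hot]: {Off, Idle}.

{Off, Idle}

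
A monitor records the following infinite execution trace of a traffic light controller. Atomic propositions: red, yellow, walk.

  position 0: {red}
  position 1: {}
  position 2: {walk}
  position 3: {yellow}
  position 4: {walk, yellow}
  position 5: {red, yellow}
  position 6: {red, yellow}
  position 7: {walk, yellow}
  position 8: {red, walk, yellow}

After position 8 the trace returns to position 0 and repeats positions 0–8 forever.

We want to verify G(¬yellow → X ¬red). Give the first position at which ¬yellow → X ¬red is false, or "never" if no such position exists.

never

¬yellow → X ¬red holds at every position 0..8, and those are all the positions the trace ever visits, so the invariant G(¬yellow → X ¬red) is never violated.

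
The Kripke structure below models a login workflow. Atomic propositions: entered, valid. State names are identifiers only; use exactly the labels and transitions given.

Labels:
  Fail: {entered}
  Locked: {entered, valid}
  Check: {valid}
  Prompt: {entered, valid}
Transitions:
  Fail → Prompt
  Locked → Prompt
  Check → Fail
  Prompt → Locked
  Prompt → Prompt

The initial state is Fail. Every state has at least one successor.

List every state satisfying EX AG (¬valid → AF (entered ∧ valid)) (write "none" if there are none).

{Fail, Locked, Check, Prompt}

States satisfying AG (¬valid → AF (entered ∧ valid)): {Fail, Locked, Check, Prompt}.
States satisfying EX AG (¬valid → AF (entered ∧ valid)): {Fail, Locked, Check, Prompt}.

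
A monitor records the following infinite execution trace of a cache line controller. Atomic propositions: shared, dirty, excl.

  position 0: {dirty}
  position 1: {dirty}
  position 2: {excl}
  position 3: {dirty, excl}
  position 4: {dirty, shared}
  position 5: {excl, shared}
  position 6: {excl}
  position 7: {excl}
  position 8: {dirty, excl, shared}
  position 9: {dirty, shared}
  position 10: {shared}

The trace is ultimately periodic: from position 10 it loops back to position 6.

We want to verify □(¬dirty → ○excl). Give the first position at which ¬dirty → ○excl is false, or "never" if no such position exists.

never

¬dirty → ○excl holds at every position 0..10, and those are all the positions the trace ever visits, so the invariant □(¬dirty → ○excl) is never violated.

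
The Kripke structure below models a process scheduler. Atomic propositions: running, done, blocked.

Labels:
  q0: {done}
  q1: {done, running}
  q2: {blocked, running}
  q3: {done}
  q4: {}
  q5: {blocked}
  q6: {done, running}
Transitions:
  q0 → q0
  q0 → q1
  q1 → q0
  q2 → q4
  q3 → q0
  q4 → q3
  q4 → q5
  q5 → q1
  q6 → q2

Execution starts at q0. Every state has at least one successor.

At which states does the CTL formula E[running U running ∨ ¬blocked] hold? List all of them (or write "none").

States satisfying running: {q1, q2, q6}.
States satisfying running ∨ ¬blocked: {q0, q1, q2, q3, q4, q6}.
States satisfying E[running U running ∨ ¬blocked]: {q0, q1, q2, q3, q4, q6}.

{q0, q1, q2, q3, q4, q6}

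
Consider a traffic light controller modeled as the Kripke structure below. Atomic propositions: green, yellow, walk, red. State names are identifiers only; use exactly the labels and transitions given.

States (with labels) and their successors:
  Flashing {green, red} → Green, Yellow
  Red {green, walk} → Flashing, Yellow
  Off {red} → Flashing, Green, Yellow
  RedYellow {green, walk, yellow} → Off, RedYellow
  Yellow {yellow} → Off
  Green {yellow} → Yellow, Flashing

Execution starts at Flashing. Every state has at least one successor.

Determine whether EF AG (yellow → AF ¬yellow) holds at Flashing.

States satisfying AG (yellow → AF ¬yellow): {Flashing, Red, Off, Yellow, Green}.
States satisfying EF AG (yellow → AF ¬yellow): {Flashing, Red, Off, RedYellow, Yellow, Green}.
Some path from Flashing reaches a state where AG (yellow → AF ¬yellow) holds.
Flashing ∈ Sat(EF AG (yellow → AF ¬yellow)).

Yes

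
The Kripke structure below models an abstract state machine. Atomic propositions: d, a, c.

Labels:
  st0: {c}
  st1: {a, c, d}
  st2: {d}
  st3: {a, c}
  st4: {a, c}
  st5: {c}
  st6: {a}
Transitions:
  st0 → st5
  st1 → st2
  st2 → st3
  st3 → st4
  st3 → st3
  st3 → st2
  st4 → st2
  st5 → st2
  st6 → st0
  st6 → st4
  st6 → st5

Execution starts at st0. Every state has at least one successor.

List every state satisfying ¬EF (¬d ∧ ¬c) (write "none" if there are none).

{st0, st1, st2, st3, st4, st5}

States satisfying ¬d ∧ ¬c: {st6}.
States satisfying EF (¬d ∧ ¬c): {st6}.
States satisfying ¬EF (¬d ∧ ¬c): {st0, st1, st2, st3, st4, st5}.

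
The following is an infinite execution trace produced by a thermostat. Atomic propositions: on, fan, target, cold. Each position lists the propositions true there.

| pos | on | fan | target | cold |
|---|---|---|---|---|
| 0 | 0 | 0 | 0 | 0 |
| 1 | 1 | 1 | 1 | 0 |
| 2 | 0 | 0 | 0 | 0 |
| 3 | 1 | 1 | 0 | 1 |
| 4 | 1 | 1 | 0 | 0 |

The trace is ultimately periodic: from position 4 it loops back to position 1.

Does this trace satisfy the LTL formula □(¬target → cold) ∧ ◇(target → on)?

Violated

¬target → cold must hold at every position from 0 onward. It fails at position 0, so □(¬target → cold) is false.
Positions where ¬target holds: 0, 2, 3, 4.
Check cold at each: 0→fails, 2→fails, 3→ok, 4→fails.
target → on holds at position 0, which is reachable from 0, so ◇(target → on) holds.
At position 0: □(¬target → cold) is false; ◇(target → on) is true; so □(¬target → cold) ∧ ◇(target → on) is false.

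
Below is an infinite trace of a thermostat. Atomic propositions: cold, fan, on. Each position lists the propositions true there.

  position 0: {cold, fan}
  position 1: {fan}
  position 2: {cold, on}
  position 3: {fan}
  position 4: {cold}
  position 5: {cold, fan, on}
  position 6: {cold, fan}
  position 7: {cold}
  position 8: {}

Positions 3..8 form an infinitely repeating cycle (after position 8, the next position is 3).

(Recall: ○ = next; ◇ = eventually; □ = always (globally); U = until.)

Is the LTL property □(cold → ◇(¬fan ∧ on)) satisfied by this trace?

cold → ◇(¬fan ∧ on) must hold at every position from 0 onward. It fails at position 4, so □(cold → ◇(¬fan ∧ on)) is false.
Positions where cold holds: 0, 2, 4, 5, 6, 7.
Check ◇(¬fan ∧ on) at each: 0→ok, 2→ok, 4→fails, 5→fails, 6→fails, 7→fails.

Does not hold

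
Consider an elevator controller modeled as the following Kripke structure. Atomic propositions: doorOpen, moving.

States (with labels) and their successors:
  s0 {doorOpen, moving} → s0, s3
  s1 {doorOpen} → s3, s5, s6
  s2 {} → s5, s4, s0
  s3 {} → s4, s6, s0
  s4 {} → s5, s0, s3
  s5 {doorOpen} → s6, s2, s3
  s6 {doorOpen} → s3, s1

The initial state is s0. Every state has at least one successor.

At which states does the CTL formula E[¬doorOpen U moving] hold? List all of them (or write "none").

States satisfying ¬doorOpen: {s2, s3, s4}.
States satisfying moving: {s0}.
States satisfying E[¬doorOpen U moving]: {s0, s2, s3, s4}.

{s0, s2, s3, s4}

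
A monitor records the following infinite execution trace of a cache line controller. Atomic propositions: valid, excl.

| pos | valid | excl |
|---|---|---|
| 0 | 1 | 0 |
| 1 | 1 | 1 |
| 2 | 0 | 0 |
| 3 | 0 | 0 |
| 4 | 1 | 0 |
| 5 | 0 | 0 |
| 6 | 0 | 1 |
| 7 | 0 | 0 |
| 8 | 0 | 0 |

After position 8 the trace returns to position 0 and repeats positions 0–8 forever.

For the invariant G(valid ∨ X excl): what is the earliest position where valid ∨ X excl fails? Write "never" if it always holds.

Check valid ∨ X excl at each position in order: 0 ✓, 1 ✓.
At position 2 the labels are {} and the next position 3 has {}, so valid ∨ X excl is false there. This is the first violation.

2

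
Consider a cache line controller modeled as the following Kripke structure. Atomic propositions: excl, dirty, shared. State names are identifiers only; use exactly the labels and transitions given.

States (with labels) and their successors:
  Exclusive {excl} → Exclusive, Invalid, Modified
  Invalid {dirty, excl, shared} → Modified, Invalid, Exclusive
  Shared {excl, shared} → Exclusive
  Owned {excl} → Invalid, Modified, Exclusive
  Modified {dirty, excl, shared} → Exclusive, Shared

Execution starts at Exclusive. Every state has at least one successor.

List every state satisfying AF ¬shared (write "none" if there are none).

States satisfying ¬shared: {Exclusive, Owned}.
States satisfying AF ¬shared: {Exclusive, Shared, Owned, Modified}.

{Exclusive, Shared, Owned, Modified}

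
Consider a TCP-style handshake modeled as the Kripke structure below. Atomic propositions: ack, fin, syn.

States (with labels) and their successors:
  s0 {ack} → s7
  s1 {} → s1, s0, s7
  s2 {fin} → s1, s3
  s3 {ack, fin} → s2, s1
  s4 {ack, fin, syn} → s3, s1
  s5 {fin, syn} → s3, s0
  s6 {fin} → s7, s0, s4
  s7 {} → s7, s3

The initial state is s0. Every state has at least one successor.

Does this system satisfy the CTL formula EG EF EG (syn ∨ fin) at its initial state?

Holds

States satisfying EF EG (syn ∨ fin): {s0, s1, s2, s3, s4, s5, s6, s7}.
States satisfying EG EF EG (syn ∨ fin): {s0, s1, s2, s3, s4, s5, s6, s7}.
s0 ∈ Sat(EG EF EG (syn ∨ fin)).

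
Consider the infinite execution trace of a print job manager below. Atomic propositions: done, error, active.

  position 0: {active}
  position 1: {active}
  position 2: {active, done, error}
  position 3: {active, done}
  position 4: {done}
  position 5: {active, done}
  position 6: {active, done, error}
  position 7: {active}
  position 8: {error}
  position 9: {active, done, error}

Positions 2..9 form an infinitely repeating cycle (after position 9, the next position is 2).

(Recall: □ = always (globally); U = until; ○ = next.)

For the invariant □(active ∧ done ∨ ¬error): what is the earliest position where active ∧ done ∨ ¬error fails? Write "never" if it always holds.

8

Check active ∧ done ∨ ¬error at each position in order: 0 ✓, 1 ✓, 2 ✓, 3 ✓, 4 ✓, 5 ✓, 6 ✓, 7 ✓.
At position 8 the labels are {error}, so active ∧ done ∨ ¬error is false there. This is the first violation.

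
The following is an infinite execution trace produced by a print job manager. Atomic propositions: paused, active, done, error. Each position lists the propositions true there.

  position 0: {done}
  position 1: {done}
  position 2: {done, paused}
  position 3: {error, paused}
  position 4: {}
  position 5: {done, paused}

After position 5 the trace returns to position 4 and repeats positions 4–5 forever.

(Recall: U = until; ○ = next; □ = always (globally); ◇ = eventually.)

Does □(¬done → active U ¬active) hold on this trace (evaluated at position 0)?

¬done → active U ¬active holds at every position 0..5, and those are all positions ever visited, so □(¬done → active U ¬active) holds.
Positions where ¬done holds: 3, 4.
Check active U ¬active at each: 3→ok, 4→ok.

Yes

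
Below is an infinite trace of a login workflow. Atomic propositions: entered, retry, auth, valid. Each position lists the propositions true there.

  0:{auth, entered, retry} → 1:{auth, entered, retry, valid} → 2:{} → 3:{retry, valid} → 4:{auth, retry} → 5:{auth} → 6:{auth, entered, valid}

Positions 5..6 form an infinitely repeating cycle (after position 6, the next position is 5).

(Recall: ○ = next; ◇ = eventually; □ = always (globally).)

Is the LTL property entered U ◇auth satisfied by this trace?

Yes

Walking from position 0: ◇auth first holds at position 0, and entered holds at every earlier position along the way, so entered U ◇auth holds.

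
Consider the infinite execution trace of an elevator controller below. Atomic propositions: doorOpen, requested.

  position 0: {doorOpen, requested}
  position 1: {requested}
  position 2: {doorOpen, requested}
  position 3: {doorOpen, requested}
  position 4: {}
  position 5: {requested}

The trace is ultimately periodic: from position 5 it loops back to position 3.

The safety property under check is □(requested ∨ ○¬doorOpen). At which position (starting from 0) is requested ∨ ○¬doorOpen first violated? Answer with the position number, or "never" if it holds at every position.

never

requested ∨ ○¬doorOpen holds at every position 0..5, and those are all the positions the trace ever visits, so the invariant □(requested ∨ ○¬doorOpen) is never violated.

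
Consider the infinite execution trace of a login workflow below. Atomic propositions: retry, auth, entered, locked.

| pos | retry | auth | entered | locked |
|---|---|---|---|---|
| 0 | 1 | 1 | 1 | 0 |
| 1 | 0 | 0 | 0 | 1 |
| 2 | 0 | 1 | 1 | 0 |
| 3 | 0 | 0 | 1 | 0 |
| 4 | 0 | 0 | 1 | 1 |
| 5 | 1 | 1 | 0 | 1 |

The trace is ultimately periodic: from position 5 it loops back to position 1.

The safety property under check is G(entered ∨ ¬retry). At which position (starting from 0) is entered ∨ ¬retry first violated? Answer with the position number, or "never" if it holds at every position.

5

Check entered ∨ ¬retry at each position in order: 0 ✓, 1 ✓, 2 ✓, 3 ✓, 4 ✓.
At position 5 the labels are {auth, locked, retry}, so entered ∨ ¬retry is false there. This is the first violation.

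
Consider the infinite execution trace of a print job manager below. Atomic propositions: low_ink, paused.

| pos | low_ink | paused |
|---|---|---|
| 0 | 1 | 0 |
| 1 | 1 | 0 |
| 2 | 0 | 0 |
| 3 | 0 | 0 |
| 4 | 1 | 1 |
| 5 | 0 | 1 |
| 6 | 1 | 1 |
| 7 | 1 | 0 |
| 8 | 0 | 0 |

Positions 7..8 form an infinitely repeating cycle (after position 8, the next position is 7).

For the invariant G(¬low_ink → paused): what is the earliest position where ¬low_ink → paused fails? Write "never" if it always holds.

2

Check ¬low_ink → paused at each position in order: 0 ✓, 1 ✓.
At position 2 the labels are {}, so ¬low_ink → paused is false there. This is the first violation.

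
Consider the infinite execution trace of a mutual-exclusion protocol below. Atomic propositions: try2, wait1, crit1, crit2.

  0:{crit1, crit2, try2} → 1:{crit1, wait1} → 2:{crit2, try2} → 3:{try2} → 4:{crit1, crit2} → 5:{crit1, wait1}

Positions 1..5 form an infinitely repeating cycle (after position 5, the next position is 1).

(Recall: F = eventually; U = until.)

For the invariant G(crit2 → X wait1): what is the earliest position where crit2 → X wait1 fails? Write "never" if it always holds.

2

Check crit2 → X wait1 at each position in order: 0 ✓, 1 ✓.
At position 2 the labels are {crit2, try2} and the next position 3 has {try2}, so crit2 → X wait1 is false there. This is the first violation.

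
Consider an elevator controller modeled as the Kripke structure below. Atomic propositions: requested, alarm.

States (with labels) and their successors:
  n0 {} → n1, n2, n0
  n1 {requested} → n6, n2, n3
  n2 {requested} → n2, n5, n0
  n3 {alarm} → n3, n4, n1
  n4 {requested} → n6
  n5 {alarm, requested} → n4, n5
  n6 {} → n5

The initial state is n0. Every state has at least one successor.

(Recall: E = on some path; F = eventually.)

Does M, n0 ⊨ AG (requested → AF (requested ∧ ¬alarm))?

No

States satisfying requested → AF (requested ∧ ¬alarm): {n0, n1, n2, n3, n4, n6}.
States satisfying AG (requested → AF (requested ∧ ¬alarm)): ∅.
n5 is reachable from n0 and violates requested → AF (requested ∧ ¬alarm), so AG fails at n0.
n0 ∉ Sat(AG (requested → AF (requested ∧ ¬alarm))).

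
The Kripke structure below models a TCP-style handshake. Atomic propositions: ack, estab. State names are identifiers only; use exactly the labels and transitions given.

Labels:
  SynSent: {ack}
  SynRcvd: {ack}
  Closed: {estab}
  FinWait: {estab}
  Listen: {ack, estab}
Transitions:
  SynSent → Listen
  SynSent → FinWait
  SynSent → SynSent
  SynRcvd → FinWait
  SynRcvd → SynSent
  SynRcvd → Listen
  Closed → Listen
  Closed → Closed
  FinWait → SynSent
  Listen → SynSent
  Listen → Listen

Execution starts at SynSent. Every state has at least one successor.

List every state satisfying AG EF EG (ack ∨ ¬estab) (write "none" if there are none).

States satisfying EF EG (ack ∨ ¬estab): {SynSent, SynRcvd, Closed, FinWait, Listen}.
States satisfying AG EF EG (ack ∨ ¬estab): {SynSent, SynRcvd, Closed, FinWait, Listen}.

{SynSent, SynRcvd, Closed, FinWait, Listen}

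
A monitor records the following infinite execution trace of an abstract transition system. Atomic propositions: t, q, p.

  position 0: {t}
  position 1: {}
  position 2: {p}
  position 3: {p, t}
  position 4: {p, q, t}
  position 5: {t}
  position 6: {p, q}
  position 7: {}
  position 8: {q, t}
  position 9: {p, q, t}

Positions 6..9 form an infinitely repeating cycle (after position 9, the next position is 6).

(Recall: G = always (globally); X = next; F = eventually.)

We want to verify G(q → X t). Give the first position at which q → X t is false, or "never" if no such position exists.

Check q → X t at each position in order: 0 ✓, 1 ✓, 2 ✓, 3 ✓, 4 ✓, 5 ✓.
At position 6 the labels are {p, q} and the next position 7 has {}, so q → X t is false there. This is the first violation.

6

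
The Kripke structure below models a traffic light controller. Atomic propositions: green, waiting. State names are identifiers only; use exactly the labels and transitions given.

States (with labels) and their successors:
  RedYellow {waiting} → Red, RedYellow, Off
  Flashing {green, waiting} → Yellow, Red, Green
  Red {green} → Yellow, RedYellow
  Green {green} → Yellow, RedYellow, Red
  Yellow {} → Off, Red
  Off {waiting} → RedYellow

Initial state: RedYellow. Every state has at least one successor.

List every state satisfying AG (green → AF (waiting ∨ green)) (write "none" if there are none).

States satisfying green → AF (waiting ∨ green): {RedYellow, Flashing, Red, Green, Yellow, Off}.
States satisfying AG (green → AF (waiting ∨ green)): {RedYellow, Flashing, Red, Green, Yellow, Off}.

{RedYellow, Flashing, Red, Green, Yellow, Off}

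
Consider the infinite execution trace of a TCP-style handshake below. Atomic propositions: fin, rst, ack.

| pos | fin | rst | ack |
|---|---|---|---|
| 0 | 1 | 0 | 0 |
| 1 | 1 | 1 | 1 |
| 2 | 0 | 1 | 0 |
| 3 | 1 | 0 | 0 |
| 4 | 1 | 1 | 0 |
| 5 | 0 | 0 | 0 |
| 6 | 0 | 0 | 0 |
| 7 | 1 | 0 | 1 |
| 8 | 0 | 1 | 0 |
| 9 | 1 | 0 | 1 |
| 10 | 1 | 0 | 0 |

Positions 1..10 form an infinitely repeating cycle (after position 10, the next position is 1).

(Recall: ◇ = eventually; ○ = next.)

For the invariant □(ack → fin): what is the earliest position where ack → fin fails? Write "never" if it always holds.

ack → fin holds at every position 0..10, and those are all the positions the trace ever visits, so the invariant □(ack → fin) is never violated.

never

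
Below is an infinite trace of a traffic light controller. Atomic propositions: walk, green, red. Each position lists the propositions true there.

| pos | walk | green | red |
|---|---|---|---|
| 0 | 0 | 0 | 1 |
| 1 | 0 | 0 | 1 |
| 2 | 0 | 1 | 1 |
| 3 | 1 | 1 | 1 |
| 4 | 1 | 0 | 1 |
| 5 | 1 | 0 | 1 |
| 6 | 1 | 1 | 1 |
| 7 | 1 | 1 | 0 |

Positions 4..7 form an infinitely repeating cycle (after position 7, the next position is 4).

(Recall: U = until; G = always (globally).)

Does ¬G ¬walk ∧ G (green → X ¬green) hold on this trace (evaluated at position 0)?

No

green → X ¬green must hold at every position from 0 onward. It fails at position 2, so G (green → X ¬green) is false.
Positions where green holds: 2, 3, 6, 7.
Check X ¬green at each: 2→fails, 3→ok, 6→fails, 7→ok.
At position 0: ¬G ¬walk is true; G (green → X ¬green) is false; so ¬G ¬walk ∧ G (green → X ¬green) is false.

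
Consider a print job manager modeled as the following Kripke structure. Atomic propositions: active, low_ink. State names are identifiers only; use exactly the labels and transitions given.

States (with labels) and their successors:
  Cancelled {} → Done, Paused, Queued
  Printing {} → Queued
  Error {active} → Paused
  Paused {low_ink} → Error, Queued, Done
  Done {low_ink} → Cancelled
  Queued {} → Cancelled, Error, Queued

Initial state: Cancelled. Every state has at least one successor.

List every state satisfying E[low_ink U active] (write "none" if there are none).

States satisfying low_ink: {Paused, Done}.
States satisfying active: {Error}.
States satisfying E[low_ink U active]: {Error, Paused}.

{Error, Paused}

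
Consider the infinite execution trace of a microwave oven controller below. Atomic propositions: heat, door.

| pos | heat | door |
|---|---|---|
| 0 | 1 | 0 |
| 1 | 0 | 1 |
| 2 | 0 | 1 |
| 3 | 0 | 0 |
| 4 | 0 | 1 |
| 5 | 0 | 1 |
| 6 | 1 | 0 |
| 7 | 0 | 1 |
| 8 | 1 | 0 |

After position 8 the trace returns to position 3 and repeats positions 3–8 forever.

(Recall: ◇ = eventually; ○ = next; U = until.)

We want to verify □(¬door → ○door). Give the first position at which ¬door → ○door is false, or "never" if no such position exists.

8

Check ¬door → ○door at each position in order: 0 ✓, 1 ✓, 2 ✓, 3 ✓, 4 ✓, 5 ✓, 6 ✓, 7 ✓.
At position 8 the labels are {heat} and the next position 3 has {}, so ¬door → ○door is false there. This is the first violation.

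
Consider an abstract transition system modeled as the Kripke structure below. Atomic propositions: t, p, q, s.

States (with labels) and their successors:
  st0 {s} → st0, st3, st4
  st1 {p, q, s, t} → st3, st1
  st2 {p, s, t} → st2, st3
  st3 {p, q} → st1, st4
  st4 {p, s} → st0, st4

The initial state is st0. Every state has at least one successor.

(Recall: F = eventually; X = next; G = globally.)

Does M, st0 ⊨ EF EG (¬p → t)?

States satisfying EG (¬p → t): {st1, st2, st3, st4}.
States satisfying EF EG (¬p → t): {st0, st1, st2, st3, st4}.
Some path from st0 reaches a state where EG (¬p → t) holds.
st0 ∈ Sat(EF EG (¬p → t)).

Satisfied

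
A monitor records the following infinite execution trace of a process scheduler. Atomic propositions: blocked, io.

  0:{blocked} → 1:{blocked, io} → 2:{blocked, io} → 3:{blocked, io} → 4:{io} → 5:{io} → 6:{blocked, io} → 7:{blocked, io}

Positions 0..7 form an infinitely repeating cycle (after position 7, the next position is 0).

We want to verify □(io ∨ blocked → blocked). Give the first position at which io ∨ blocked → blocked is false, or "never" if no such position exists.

4

Check io ∨ blocked → blocked at each position in order: 0 ✓, 1 ✓, 2 ✓, 3 ✓.
At position 4 the labels are {io}, so io ∨ blocked → blocked is false there. This is the first violation.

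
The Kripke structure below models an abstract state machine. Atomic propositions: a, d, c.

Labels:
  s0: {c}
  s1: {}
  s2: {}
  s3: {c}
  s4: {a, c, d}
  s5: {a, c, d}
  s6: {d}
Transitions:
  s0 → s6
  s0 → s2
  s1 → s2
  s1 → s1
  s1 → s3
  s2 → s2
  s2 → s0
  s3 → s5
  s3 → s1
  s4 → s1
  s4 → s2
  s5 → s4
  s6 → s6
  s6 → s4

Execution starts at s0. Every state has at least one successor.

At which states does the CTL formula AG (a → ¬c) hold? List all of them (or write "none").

States satisfying a → ¬c: {s0, s1, s2, s3, s6}.
States satisfying AG (a → ¬c): ∅.

none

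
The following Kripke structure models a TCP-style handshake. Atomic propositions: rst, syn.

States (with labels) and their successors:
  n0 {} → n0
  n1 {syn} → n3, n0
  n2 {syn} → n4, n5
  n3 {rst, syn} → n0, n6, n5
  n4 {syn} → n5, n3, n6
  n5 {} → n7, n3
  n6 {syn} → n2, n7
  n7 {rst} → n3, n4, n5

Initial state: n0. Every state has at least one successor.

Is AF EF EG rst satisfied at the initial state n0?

States satisfying EF EG rst: ∅.
States satisfying AF EF EG rst: ∅.
There is a path from n0 along which EF EG rst never holds.
n0 ∉ Sat(AF EF EG rst).

No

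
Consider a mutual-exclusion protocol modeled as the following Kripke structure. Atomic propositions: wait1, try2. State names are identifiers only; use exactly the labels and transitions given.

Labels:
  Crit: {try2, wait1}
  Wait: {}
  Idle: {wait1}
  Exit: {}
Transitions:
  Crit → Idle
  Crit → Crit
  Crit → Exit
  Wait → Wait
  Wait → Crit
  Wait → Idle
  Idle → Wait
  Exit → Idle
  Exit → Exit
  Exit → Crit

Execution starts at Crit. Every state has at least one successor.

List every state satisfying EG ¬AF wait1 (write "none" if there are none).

{Wait, Exit}

States satisfying ¬AF wait1: {Wait, Exit}.
States satisfying EG ¬AF wait1: {Wait, Exit}.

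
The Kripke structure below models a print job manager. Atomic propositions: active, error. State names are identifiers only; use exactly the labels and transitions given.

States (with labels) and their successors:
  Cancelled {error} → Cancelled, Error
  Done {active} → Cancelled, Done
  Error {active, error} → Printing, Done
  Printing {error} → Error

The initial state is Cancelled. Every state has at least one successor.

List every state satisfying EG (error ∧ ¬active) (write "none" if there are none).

{Cancelled}

States satisfying error ∧ ¬active: {Cancelled, Printing}.
States satisfying EG (error ∧ ¬active): {Cancelled}.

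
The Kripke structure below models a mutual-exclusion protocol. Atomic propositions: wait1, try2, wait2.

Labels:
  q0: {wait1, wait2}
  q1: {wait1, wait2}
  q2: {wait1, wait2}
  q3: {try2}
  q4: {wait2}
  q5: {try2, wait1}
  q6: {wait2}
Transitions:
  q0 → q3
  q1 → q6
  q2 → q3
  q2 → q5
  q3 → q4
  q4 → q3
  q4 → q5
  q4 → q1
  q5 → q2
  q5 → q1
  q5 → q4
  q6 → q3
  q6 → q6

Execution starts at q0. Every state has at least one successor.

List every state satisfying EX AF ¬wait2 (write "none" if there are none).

{q0, q2, q4, q5, q6}

States satisfying AF ¬wait2: {q0, q2, q3, q5}.
States satisfying EX AF ¬wait2: {q0, q2, q4, q5, q6}.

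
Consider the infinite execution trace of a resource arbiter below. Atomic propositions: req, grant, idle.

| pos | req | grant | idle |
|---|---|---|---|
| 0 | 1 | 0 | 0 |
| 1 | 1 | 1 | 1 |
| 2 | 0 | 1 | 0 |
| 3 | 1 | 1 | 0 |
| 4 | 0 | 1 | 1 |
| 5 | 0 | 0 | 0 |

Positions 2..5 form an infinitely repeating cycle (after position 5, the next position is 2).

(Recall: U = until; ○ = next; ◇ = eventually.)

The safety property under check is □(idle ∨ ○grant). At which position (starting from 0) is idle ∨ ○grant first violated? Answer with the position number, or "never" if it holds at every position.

idle ∨ ○grant holds at every position 0..5, and those are all the positions the trace ever visits, so the invariant □(idle ∨ ○grant) is never violated.

never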